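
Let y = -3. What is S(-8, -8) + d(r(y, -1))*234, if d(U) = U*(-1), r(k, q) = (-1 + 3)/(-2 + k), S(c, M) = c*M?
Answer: 788/5 ≈ 157.60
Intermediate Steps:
S(c, M) = M*c
r(k, q) = 2/(-2 + k)
d(U) = -U
S(-8, -8) + d(r(y, -1))*234 = -8*(-8) - 2/(-2 - 3)*234 = 64 - 2/(-5)*234 = 64 - 2*(-1)/5*234 = 64 - 1*(-⅖)*234 = 64 + (⅖)*234 = 64 + 468/5 = 788/5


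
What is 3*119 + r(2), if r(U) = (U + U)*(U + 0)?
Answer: 365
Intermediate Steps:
r(U) = 2*U² (r(U) = (2*U)*U = 2*U²)
3*119 + r(2) = 3*119 + 2*2² = 357 + 2*4 = 357 + 8 = 365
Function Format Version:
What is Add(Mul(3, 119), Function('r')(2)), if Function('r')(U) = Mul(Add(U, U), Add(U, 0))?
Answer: 365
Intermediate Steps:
Function('r')(U) = Mul(2, Pow(U, 2)) (Function('r')(U) = Mul(Mul(2, U), U) = Mul(2, Pow(U, 2)))
Add(Mul(3, 119), Function('r')(2)) = Add(Mul(3, 119), Mul(2, Pow(2, 2))) = Add(357, Mul(2, 4)) = Add(357, 8) = 365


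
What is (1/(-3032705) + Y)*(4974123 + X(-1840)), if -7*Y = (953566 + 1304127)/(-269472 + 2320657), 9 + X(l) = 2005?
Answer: -6814228895025019068/8708894607595 ≈ -7.8245e+5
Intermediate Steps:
X(l) = 1996 (X(l) = -9 + 2005 = 1996)
Y = -2257693/14358295 (Y = -(953566 + 1304127)/(7*(-269472 + 2320657)) = -2257693/(7*2051185) = -⅐*2257693/2051185 = -2257693/14358295 ≈ -0.15724)
(1/(-3032705) + Y)*(4974123 + X(-1840)) = (1/(-3032705) - 2257693/14358295)*(4974123 + 1996) = (-1/3032705 - 2257693/14358295)*4976119 = -1369386241572/8708894607595*4976119 = -6814228895025019068/8708894607595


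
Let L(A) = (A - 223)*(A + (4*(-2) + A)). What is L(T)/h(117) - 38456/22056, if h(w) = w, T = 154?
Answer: -6403591/35841 ≈ -178.67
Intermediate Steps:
L(A) = (-223 + A)*(-8 + 2*A) (L(A) = (-223 + A)*(A + (-8 + A)) = (-223 + A)*(-8 + 2*A))
L(T)/h(117) - 38456/22056 = (1784 - 454*154 + 2*154**2)/117 - 38456/22056 = (1784 - 69916 + 2*23716)*(1/117) - 38456*1/22056 = (1784 - 69916 + 47432)*(1/117) - 4807/2757 = -20700*1/117 - 4807/2757 = -2300/13 - 4807/2757 = -6403591/35841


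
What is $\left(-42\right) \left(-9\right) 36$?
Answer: $13608$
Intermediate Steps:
$\left(-42\right) \left(-9\right) 36 = 378 \cdot 36 = 13608$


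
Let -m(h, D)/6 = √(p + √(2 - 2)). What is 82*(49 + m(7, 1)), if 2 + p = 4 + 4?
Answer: 4018 - 492*√6 ≈ 2812.9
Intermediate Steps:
p = 6 (p = -2 + (4 + 4) = -2 + 8 = 6)
m(h, D) = -6*√6 (m(h, D) = -6*√(6 + √(2 - 2)) = -6*√(6 + √0) = -6*√(6 + 0) = -6*√6)
82*(49 + m(7, 1)) = 82*(49 - 6*√6) = 4018 - 492*√6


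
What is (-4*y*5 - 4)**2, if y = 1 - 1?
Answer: 16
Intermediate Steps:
y = 0
(-4*y*5 - 4)**2 = (-4*0*5 - 4)**2 = (0*5 - 4)**2 = (0 - 4)**2 = (-4)**2 = 16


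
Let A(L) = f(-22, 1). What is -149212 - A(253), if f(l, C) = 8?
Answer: -149220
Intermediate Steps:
A(L) = 8
-149212 - A(253) = -149212 - 1*8 = -149212 - 8 = -149220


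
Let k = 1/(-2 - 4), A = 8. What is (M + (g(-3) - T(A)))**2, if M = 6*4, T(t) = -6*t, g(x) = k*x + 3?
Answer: 22801/4 ≈ 5700.3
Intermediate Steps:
k = -1/6 (k = 1/(-6) = -1/6 ≈ -0.16667)
g(x) = 3 - x/6 (g(x) = -x/6 + 3 = 3 - x/6)
M = 24
(M + (g(-3) - T(A)))**2 = (24 + ((3 - 1/6*(-3)) - (-6)*8))**2 = (24 + ((3 + 1/2) - 1*(-48)))**2 = (24 + (7/2 + 48))**2 = (24 + 103/2)**2 = (151/2)**2 = 22801/4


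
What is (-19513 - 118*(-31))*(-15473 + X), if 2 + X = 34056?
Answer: -294601755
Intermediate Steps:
X = 34054 (X = -2 + 34056 = 34054)
(-19513 - 118*(-31))*(-15473 + X) = (-19513 - 118*(-31))*(-15473 + 34054) = (-19513 + 3658)*18581 = -15855*18581 = -294601755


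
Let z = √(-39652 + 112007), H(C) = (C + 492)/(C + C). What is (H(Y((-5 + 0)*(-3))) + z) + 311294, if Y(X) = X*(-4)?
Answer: 1556452/5 + √72355 ≈ 3.1156e+5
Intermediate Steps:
Y(X) = -4*X
H(C) = (492 + C)/(2*C) (H(C) = (492 + C)/((2*C)) = (492 + C)*(1/(2*C)) = (492 + C)/(2*C))
z = √72355 ≈ 268.99
(H(Y((-5 + 0)*(-3))) + z) + 311294 = ((492 - 4*(-5 + 0)*(-3))/(2*((-4*(-5 + 0)*(-3)))) + √72355) + 311294 = ((492 - (-20)*(-3))/(2*((-(-20)*(-3)))) + √72355) + 311294 = ((492 - 4*15)/(2*((-4*15))) + √72355) + 311294 = ((½)*(492 - 60)/(-60) + √72355) + 311294 = ((½)*(-1/60)*432 + √72355) + 311294 = (-18/5 + √72355) + 311294 = 1556452/5 + √72355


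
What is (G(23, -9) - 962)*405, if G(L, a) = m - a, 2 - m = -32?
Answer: -372195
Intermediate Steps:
m = 34 (m = 2 - 1*(-32) = 2 + 32 = 34)
G(L, a) = 34 - a
(G(23, -9) - 962)*405 = ((34 - 1*(-9)) - 962)*405 = ((34 + 9) - 962)*405 = (43 - 962)*405 = -919*405 = -372195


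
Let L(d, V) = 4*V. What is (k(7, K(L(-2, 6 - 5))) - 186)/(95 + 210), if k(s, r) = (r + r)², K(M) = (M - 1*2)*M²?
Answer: 782/61 ≈ 12.820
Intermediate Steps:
K(M) = M²*(-2 + M) (K(M) = (M - 2)*M² = (-2 + M)*M² = M²*(-2 + M))
k(s, r) = 4*r² (k(s, r) = (2*r)² = 4*r²)
(k(7, K(L(-2, 6 - 5))) - 186)/(95 + 210) = (4*((4*(6 - 5))²*(-2 + 4*(6 - 5)))² - 186)/(95 + 210) = (4*((4*1)²*(-2 + 4*1))² - 186)/305 = (4*(4²*(-2 + 4))² - 186)*(1/305) = (4*(16*2)² - 186)*(1/305) = (4*32² - 186)*(1/305) = (4*1024 - 186)*(1/305) = (4096 - 186)*(1/305) = 3910*(1/305) = 782/61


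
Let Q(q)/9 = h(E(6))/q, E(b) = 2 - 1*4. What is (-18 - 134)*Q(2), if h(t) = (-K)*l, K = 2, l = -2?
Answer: -2736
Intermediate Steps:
E(b) = -2 (E(b) = 2 - 4 = -2)
h(t) = 4 (h(t) = -1*2*(-2) = -2*(-2) = 4)
Q(q) = 36/q (Q(q) = 9*(4/q) = 36/q)
(-18 - 134)*Q(2) = (-18 - 134)*(36/2) = -5472/2 = -152*18 = -2736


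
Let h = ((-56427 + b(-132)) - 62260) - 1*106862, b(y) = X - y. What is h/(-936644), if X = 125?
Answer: 56323/234161 ≈ 0.24053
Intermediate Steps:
b(y) = 125 - y
h = -225292 (h = ((-56427 + (125 - 1*(-132))) - 62260) - 1*106862 = ((-56427 + (125 + 132)) - 62260) - 106862 = ((-56427 + 257) - 62260) - 106862 = (-56170 - 62260) - 106862 = -118430 - 106862 = -225292)
h/(-936644) = -225292/(-936644) = -225292*(-1/936644) = 56323/234161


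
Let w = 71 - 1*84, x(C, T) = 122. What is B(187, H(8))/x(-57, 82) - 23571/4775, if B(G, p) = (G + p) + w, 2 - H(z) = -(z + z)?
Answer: -979431/291275 ≈ -3.3626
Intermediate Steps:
w = -13 (w = 71 - 84 = -13)
H(z) = 2 + 2*z (H(z) = 2 - (-1)*(z + z) = 2 - (-1)*2*z = 2 - (-2)*z = 2 + 2*z)
B(G, p) = -13 + G + p (B(G, p) = (G + p) - 13 = -13 + G + p)
B(187, H(8))/x(-57, 82) - 23571/4775 = (-13 + 187 + (2 + 2*8))/122 - 23571/4775 = (-13 + 187 + (2 + 16))*(1/122) - 23571*1/4775 = (-13 + 187 + 18)*(1/122) - 23571/4775 = 192*(1/122) - 23571/4775 = 96/61 - 23571/4775 = -979431/291275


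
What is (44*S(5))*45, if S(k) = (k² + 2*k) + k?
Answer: 79200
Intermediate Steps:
S(k) = k² + 3*k
(44*S(5))*45 = (44*(5*(3 + 5)))*45 = (44*(5*8))*45 = (44*40)*45 = 1760*45 = 79200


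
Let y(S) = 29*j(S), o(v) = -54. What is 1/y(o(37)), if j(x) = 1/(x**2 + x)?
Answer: 2862/29 ≈ 98.690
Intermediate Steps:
j(x) = 1/(x + x**2)
y(S) = 29/(S*(1 + S)) (y(S) = 29*(1/(S*(1 + S))) = 29/(S*(1 + S)))
1/y(o(37)) = 1/(29/(-54*(1 - 54))) = 1/(29*(-1/54)/(-53)) = 1/(29*(-1/54)*(-1/53)) = 1/(29/2862) = 2862/29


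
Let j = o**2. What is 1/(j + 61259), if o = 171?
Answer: 1/90500 ≈ 1.1050e-5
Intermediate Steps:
j = 29241 (j = 171**2 = 29241)
1/(j + 61259) = 1/(29241 + 61259) = 1/90500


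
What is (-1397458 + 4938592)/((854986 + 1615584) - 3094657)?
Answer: -69434/12237 ≈ -5.6741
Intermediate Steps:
(-1397458 + 4938592)/((854986 + 1615584) - 3094657) = 3541134/(2470570 - 3094657) = 3541134/(-624087) = 3541134*(-1/624087) = -69434/12237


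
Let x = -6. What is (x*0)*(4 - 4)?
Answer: 0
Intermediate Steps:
(x*0)*(4 - 4) = (-6*0)*(4 - 4) = 0*0 = 0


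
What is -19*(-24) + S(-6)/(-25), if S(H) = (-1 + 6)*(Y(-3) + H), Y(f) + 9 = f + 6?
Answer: 2292/5 ≈ 458.40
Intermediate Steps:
Y(f) = -3 + f (Y(f) = -9 + (f + 6) = -9 + (6 + f) = -3 + f)
S(H) = -30 + 5*H (S(H) = (-1 + 6)*((-3 - 3) + H) = 5*(-6 + H) = -30 + 5*H)
-19*(-24) + S(-6)/(-25) = -19*(-24) + (-30 + 5*(-6))/(-25) = 456 + (-30 - 30)*(-1/25) = 456 - 60*(-1/25) = 456 + 12/5 = 2292/5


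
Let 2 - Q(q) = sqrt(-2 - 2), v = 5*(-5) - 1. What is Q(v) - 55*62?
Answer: -3408 - 2*I ≈ -3408.0 - 2.0*I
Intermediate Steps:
v = -26 (v = -25 - 1 = -26)
Q(q) = 2 - 2*I (Q(q) = 2 - sqrt(-2 - 2) = 2 - sqrt(-4) = 2 - 2*I)
Q(v) - 55*62 = (2 - 2*I) - 55*62 = (2 - 2*I) - 3410 = -3408 - 2*I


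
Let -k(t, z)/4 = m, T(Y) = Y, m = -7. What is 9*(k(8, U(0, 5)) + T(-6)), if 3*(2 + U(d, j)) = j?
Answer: 198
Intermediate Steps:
U(d, j) = -2 + j/3
k(t, z) = 28 (k(t, z) = -4*(-7) = 28)
9*(k(8, U(0, 5)) + T(-6)) = 9*(28 - 6) = 9*22 = 198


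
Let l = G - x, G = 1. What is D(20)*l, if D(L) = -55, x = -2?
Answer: -165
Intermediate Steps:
l = 3 (l = 1 - 1*(-2) = 1 + 2 = 3)
D(20)*l = -55*3 = -165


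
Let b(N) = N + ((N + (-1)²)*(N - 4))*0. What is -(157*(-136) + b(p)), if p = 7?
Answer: 21345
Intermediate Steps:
b(N) = N (b(N) = N + ((N + 1)*(-4 + N))*0 = N + ((1 + N)*(-4 + N))*0 = N + 0 = N)
-(157*(-136) + b(p)) = -(157*(-136) + 7) = -(-21352 + 7) = -1*(-21345) = 21345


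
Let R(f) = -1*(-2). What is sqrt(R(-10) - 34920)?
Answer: I*sqrt(34918) ≈ 186.86*I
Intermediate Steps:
R(f) = 2
sqrt(R(-10) - 34920) = sqrt(2 - 34920) = sqrt(-34918) = I*sqrt(34918)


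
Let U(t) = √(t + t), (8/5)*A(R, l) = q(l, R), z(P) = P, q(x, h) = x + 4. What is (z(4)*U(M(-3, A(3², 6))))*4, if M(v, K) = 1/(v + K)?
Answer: 32*√26/13 ≈ 12.551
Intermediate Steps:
q(x, h) = 4 + x
A(R, l) = 5/2 + 5*l/8 (A(R, l) = 5*(4 + l)/8 = 5/2 + 5*l/8)
M(v, K) = 1/(K + v)
U(t) = √2*√t (U(t) = √(2*t) = √2*√t)
(z(4)*U(M(-3, A(3², 6))))*4 = (4*(√2*√(1/((5/2 + (5/8)*6) - 3))))*4 = (4*(√2*√(1/((5/2 + 15/4) - 3))))*4 = (4*(√2*√(1/(25/4 - 3))))*4 = (4*(√2*√(1/(13/4))))*4 = (4*(√2*√(4/13)))*4 = (4*(√2*(2*√13/13)))*4 = (4*(2*√26/13))*4 = (8*√26/13)*4 = 32*√26/13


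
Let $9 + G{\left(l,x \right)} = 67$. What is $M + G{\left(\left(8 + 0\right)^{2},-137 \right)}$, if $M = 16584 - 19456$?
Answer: $-2814$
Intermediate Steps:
$M = -2872$ ($M = 16584 - 19456 = -2872$)
$G{\left(l,x \right)} = 58$ ($G{\left(l,x \right)} = -9 + 67 = 58$)
$M + G{\left(\left(8 + 0\right)^{2},-137 \right)} = -2872 + 58 = -2814$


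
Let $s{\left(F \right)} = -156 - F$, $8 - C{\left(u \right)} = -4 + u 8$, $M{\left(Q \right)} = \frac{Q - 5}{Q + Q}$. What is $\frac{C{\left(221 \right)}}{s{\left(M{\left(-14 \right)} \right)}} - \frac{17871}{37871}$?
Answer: $\frac{1783641251}{166140077} \approx 10.736$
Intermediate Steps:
$M{\left(Q \right)} = \frac{-5 + Q}{2 Q}$
$C{\left(u \right)} = 12 - 8 u$ ($C{\left(u \right)} = 8 - \left(-4 + u 8\right) = 8 - \left(-4 + 8 u\right) = 12 - 8 u$)
$\frac{C{\left(221 \right)}}{s{\left(M{\left(-14 \right)} \right)}} - \frac{17871}{37871} = \frac{12 - 1768}{-156 - \frac{-5 - 14}{2 \left(-14\right)}} - \frac{17871}{37871} = \frac{12 - 1768}{-156 - \frac{1}{2} \left(- \frac{1}{14}\right) \left(-19\right)} - \frac{17871}{37871} = - \frac{1756}{-156 - \frac{19}{28}} - \frac{17871}{37871} = - \frac{1756}{- \frac{4387}{28}} - \frac{17871}{37871} = \left(-1756\right) \left(- \frac{28}{4387}\right) - \frac{17871}{37871} = \frac{49168}{4387} - \frac{17871}{37871} = \frac{1783641251}{166140077}$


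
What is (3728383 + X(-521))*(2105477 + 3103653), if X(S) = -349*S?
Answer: 20368802635560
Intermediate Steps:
(3728383 + X(-521))*(2105477 + 3103653) = (3728383 - 349*(-521))*(2105477 + 3103653) = (3728383 + 181829)*5209130 = 3910212*5209130 = 20368802635560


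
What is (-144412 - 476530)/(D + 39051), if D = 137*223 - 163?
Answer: -620942/69439 ≈ -8.9423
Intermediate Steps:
D = 30388 (D = 30551 - 163 = 30388)
(-144412 - 476530)/(D + 39051) = (-144412 - 476530)/(30388 + 39051) = -620942/69439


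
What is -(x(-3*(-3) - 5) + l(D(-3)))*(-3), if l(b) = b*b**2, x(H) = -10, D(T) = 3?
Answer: 51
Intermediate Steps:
l(b) = b**3
-(x(-3*(-3) - 5) + l(D(-3)))*(-3) = -(-10 + 3**3)*(-3) = -(-10 + 27)*(-3) = -17*(-3) = -1*(-51) = 51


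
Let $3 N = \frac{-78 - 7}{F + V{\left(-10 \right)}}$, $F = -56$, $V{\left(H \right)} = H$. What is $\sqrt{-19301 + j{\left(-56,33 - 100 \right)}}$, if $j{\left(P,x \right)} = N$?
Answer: $\frac{i \sqrt{84073286}}{66} \approx 138.93 i$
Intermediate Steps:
$N = \frac{85}{198}$ ($N = \frac{\left(-78 - 7\right) \frac{1}{-56 - 10}}{3} = \frac{\left(-85\right) \frac{1}{-66}}{3} = \frac{\left(-85\right) \left(- \frac{1}{66}\right)}{3} = \frac{1}{3} \cdot \frac{85}{66} = \frac{85}{198} \approx 0.42929$)
$j{\left(P,x \right)} = \frac{85}{198}$
$\sqrt{-19301 + j{\left(-56,33 - 100 \right)}} = \sqrt{-19301 + \frac{85}{198}} = \sqrt{- \frac{3821513}{198}} = \frac{i \sqrt{84073286}}{66}$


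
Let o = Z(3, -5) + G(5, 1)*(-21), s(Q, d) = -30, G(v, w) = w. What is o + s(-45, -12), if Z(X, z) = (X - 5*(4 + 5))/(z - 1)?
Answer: -44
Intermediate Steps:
Z(X, z) = (-45 + X)/(-1 + z) (Z(X, z) = (X - 5*9)/(-1 + z) = (X - 45)/(-1 + z) = (-45 + X)/(-1 + z))
o = -14 (o = (-45 + 3)/(-1 - 5) + 1*(-21) = -42/(-6) - 21 = -⅙*(-42) - 21 = 7 - 21 = -14)
o + s(-45, -12) = -14 - 30 = -44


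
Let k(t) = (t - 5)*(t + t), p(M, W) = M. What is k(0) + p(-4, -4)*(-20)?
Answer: 80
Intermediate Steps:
k(t) = 2*t*(-5 + t) (k(t) = (-5 + t)*(2*t) = 2*t*(-5 + t))
k(0) + p(-4, -4)*(-20) = 2*0*(-5 + 0) - 4*(-20) = 2*0*(-5) + 80 = 0 + 80 = 80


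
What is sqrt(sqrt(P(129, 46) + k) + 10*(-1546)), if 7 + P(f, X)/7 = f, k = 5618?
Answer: sqrt(-15460 + 2*sqrt(1618)) ≈ 124.01*I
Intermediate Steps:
P(f, X) = -49 + 7*f
sqrt(sqrt(P(129, 46) + k) + 10*(-1546)) = sqrt(sqrt((-49 + 7*129) + 5618) + 10*(-1546)) = sqrt(sqrt((-49 + 903) + 5618) - 15460) = sqrt(sqrt(854 + 5618) - 15460) = sqrt(sqrt(6472) - 15460) = sqrt(2*sqrt(1618) - 15460) = sqrt(-15460 + 2*sqrt(1618))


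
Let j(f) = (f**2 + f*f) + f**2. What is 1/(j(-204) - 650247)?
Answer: -1/525399 ≈ -1.9033e-6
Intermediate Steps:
j(f) = 3*f**2 (j(f) = (f**2 + f**2) + f**2 = 2*f**2 + f**2 = 3*f**2)
1/(j(-204) - 650247) = 1/(3*(-204)**2 - 650247) = 1/(3*41616 - 650247) = 1/(124848 - 650247) = 1/(-525399) = -1/525399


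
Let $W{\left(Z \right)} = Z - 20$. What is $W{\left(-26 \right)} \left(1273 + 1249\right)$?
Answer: $-116012$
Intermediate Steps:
$W{\left(Z \right)} = -20 + Z$ ($W{\left(Z \right)} = Z - 20 = -20 + Z$)
$W{\left(-26 \right)} \left(1273 + 1249\right) = \left(-20 - 26\right) \left(1273 + 1249\right) = \left(-46\right) 2522 = -116012$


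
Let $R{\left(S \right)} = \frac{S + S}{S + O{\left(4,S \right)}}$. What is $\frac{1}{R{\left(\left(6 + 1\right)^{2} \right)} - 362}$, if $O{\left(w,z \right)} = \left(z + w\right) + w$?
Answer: $- \frac{53}{19137} \approx -0.0027695$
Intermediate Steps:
$O{\left(w,z \right)} = z + 2 w$ ($O{\left(w,z \right)} = \left(w + z\right) + w = z + 2 w$)
$R{\left(S \right)} = \frac{2 S}{8 + 2 S}$ ($R{\left(S \right)} = \frac{S + S}{S + \left(S + 2 \cdot 4\right)} = \frac{2 S}{S + \left(S + 8\right)} = \frac{2 S}{S + \left(8 + S\right)} = \frac{2 S}{8 + 2 S}$)
$\frac{1}{R{\left(\left(6 + 1\right)^{2} \right)} - 362} = \frac{1}{\frac{\left(6 + 1\right)^{2}}{4 + \left(6 + 1\right)^{2}} - 362} = \frac{1}{\frac{7^{2}}{4 + 7^{2}} - 362} = \frac{1}{\frac{49}{4 + 49} - 362} = \frac{1}{\frac{49}{53} - 362} = \frac{1}{- \frac{19137}{53}} = - \frac{53}{19137}$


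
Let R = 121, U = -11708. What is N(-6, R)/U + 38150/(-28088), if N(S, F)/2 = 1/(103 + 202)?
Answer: -17028927147/12537570340 ≈ -1.3582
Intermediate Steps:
N(S, F) = 2/305 (N(S, F) = 2/(103 + 202) = 2/305)
N(-6, R)/U + 38150/(-28088) = (2/305)/(-11708) + 38150/(-28088) = (2/305)*(-1/11708) + 38150*(-1/28088) = -1/1785470 - 19075/14044 = -17028927147/12537570340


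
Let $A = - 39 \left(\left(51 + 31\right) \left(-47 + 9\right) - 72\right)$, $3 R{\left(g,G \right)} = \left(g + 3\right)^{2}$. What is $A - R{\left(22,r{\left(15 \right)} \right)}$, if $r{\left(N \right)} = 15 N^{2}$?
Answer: $\frac{372371}{3} \approx 1.2412 \cdot 10^{5}$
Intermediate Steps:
$R{\left(g,G \right)} = \frac{\left(3 + g\right)^{2}}{3}$ ($R{\left(g,G \right)} = \frac{\left(g + 3\right)^{2}}{3} = \frac{\left(3 + g\right)^{2}}{3}$)
$A = 124332$ ($A = - 39 \left(82 \left(-38\right) - 72\right) = - 39 \left(-3116 - 72\right) = \left(-39\right) \left(-3188\right) = 124332$)
$A - R{\left(22,r{\left(15 \right)} \right)} = 124332 - \frac{\left(3 + 22\right)^{2}}{3} = 124332 - \frac{25^{2}}{3} = 124332 - \frac{1}{3} \cdot 625 = 124332 - \frac{625}{3} = \frac{372371}{3}$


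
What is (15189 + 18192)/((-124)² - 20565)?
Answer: -33381/5189 ≈ -6.4330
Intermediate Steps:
(15189 + 18192)/((-124)² - 20565) = 33381/(15376 - 20565) = 33381/(-5189) = 33381*(-1/5189) = -33381/5189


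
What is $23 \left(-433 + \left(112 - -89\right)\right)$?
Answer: $-5336$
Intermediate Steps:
$23 \left(-433 + \left(112 - -89\right)\right) = 23 \left(-433 + \left(112 + 89\right)\right) = 23 \left(-433 + 201\right) = 23 \left(-232\right) = -5336$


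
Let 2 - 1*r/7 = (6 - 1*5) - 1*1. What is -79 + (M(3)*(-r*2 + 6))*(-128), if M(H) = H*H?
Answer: 25265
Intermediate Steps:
M(H) = H**2
r = 14 (r = 14 - 7*((6 - 1*5) - 1*1) = 14 - 7*((6 - 5) - 1) = 14 - 7*(1 - 1) = 14 - 7*0 = 14 + 0 = 14)
-79 + (M(3)*(-r*2 + 6))*(-128) = -79 + (3**2*(-1*14*2 + 6))*(-128) = -79 + (9*(-14*2 + 6))*(-128) = -79 + (9*(-28 + 6))*(-128) = -79 + (9*(-22))*(-128) = -79 - 198*(-128) = -79 + 25344 = 25265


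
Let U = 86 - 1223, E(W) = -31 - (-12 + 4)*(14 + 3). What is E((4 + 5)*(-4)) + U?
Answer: -1032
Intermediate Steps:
E(W) = 105 (E(W) = -31 - (-8)*17 = -31 - 1*(-136) = -31 + 136 = 105)
U = -1137
E((4 + 5)*(-4)) + U = 105 - 1137 = -1032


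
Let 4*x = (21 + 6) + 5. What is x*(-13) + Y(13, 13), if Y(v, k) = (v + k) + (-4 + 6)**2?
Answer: -74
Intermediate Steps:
Y(v, k) = 4 + k + v (Y(v, k) = (k + v) + 2**2 = (k + v) + 4 = 4 + k + v)
x = 8 (x = ((21 + 6) + 5)/4 = (27 + 5)/4 = (1/4)*32 = 8)
x*(-13) + Y(13, 13) = 8*(-13) + (4 + 13 + 13) = -104 + 30 = -74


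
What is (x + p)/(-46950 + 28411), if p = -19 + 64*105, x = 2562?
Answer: -9263/18539 ≈ -0.49965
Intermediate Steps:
p = 6701 (p = -19 + 6720 = 6701)
(x + p)/(-46950 + 28411) = (2562 + 6701)/(-46950 + 28411) = 9263/(-18539) = 9263*(-1/18539) = -9263/18539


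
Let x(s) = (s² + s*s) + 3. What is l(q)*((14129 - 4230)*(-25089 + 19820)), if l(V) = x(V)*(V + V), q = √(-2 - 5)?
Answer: 1147472282*I*√7 ≈ 3.0359e+9*I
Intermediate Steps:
x(s) = 3 + 2*s² (x(s) = (s² + s²) + 3 = 2*s² + 3 = 3 + 2*s²)
q = I*√7 (q = √(-7) = I*√7 ≈ 2.6458*I)
l(V) = 2*V*(3 + 2*V²) (l(V) = (3 + 2*V²)*(V + V) = (3 + 2*V²)*(2*V) = 2*V*(3 + 2*V²))
l(q)*((14129 - 4230)*(-25089 + 19820)) = (4*(I*√7)³ + 6*(I*√7))*((14129 - 4230)*(-25089 + 19820)) = (4*(-7*I*√7) + 6*I*√7)*(9899*(-5269)) = (-28*I*√7 + 6*I*√7)*(-52157831) = -22*I*√7*(-52157831) = 1147472282*I*√7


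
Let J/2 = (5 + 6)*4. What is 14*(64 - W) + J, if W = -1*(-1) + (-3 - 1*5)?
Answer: 1082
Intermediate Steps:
J = 88 (J = 2*((5 + 6)*4) = 2*(11*4) = 2*44 = 88)
W = -7 (W = 1 + (-3 - 5) = 1 - 8 = -7)
14*(64 - W) + J = 14*(64 - 1*(-7)) + 88 = 14*(64 + 7) + 88 = 14*71 + 88 = 994 + 88 = 1082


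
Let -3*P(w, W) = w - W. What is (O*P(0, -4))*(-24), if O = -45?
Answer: -1440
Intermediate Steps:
P(w, W) = -w/3 + W/3 (P(w, W) = -(w - W)/3 = -w/3 + W/3)
(O*P(0, -4))*(-24) = -45*(-⅓*0 + (⅓)*(-4))*(-24) = -45*(0 - 4/3)*(-24) = -45*(-4/3)*(-24) = 60*(-24) = -1440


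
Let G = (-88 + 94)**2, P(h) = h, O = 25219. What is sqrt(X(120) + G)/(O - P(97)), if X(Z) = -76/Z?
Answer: sqrt(31830)/753660 ≈ 0.00023672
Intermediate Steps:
G = 36 (G = 6**2 = 36)
sqrt(X(120) + G)/(O - P(97)) = sqrt(-76/120 + 36)/(25219 - 1*97) = sqrt(-76*1/120 + 36)/(25219 - 97) = sqrt(-19/30 + 36)/25122 = sqrt(1061/30)*(1/25122) = (sqrt(31830)/30)*(1/25122) = sqrt(31830)/753660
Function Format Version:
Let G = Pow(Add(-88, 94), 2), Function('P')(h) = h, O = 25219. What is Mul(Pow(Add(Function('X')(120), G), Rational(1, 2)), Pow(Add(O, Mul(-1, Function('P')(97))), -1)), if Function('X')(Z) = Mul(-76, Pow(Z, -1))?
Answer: Mul(Rational(1, 753660), Pow(31830, Rational(1, 2))) ≈ 0.00023672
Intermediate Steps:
G = 36 (G = Pow(6, 2) = 36)
Mul(Pow(Add(Function('X')(120), G), Rational(1, 2)), Pow(Add(O, Mul(-1, Function('P')(97))), -1)) = Mul(Pow(Add(Mul(-76, Pow(120, -1)), 36), Rational(1, 2)), Pow(Add(25219, Mul(-1, 97)), -1)) = Mul(Pow(Add(Mul(-76, Rational(1, 120)), 36), Rational(1, 2)), Pow(Add(25219, -97), -1)) = Mul(Pow(Add(Rational(-19, 30), 36), Rational(1, 2)), Pow(25122, -1)) = Mul(Pow(Rational(1061, 30), Rational(1, 2)), Rational(1, 25122)) = Mul(Mul(Rational(1, 30), Pow(31830, Rational(1, 2))), Rational(1, 25122)) = Mul(Rational(1, 753660), Pow(31830, Rational(1, 2)))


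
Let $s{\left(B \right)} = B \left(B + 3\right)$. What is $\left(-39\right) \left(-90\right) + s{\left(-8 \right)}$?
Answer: $3550$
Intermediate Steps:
$s{\left(B \right)} = B \left(3 + B\right)$
$\left(-39\right) \left(-90\right) + s{\left(-8 \right)} = \left(-39\right) \left(-90\right) - 8 \left(3 - 8\right) = 3510 - -40 = 3510 + 40 = 3550$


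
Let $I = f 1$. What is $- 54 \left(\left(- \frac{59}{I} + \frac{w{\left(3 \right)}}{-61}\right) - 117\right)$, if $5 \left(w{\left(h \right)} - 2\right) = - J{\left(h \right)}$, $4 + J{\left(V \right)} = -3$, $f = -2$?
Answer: $\frac{1442043}{305} \approx 4728.0$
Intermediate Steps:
$J{\left(V \right)} = -7$ ($J{\left(V \right)} = -4 - 3 = -7$)
$w{\left(h \right)} = \frac{17}{5}$ ($w{\left(h \right)} = 2 + \frac{\left(-1\right) \left(-7\right)}{5} = 2 + \frac{1}{5} \cdot 7 = 2 + \frac{7}{5} = \frac{17}{5}$)
$I = -2$ ($I = \left(-2\right) 1 = -2$)
$- 54 \left(\left(- \frac{59}{I} + \frac{w{\left(3 \right)}}{-61}\right) - 117\right) = - 54 \left(\left(- \frac{59}{-2} + \frac{17}{5 \left(-61\right)}\right) - 117\right) = - 54 \left(\left(\left(-59\right) \left(- \frac{1}{2}\right) + \frac{17}{5} \left(- \frac{1}{61}\right)\right) - 117\right) = - 54 \left(\left(\frac{59}{2} - \frac{17}{305}\right) - 117\right) = - 54 \left(\frac{17961}{610} - 117\right) = \left(-54\right) \left(- \frac{53409}{610}\right) = \frac{1442043}{305}$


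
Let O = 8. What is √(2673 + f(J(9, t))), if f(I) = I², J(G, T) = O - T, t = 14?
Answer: 3*√301 ≈ 52.048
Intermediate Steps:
J(G, T) = 8 - T
√(2673 + f(J(9, t))) = √(2673 + (8 - 1*14)²) = √(2673 + (8 - 14)²) = √(2673 + (-6)²) = √(2673 + 36) = √2709 = 3*√301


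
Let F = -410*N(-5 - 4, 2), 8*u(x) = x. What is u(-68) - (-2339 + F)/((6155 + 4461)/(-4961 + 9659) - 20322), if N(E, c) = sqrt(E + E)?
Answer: -205604203/23865535 - 288927*I*sqrt(2)/4773107 ≈ -8.6151 - 0.085606*I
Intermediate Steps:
u(x) = x/8
N(E, c) = sqrt(2)*sqrt(E) (N(E, c) = sqrt(2*E) = sqrt(2)*sqrt(E))
F = -1230*I*sqrt(2) (F = -410*sqrt(2)*sqrt(-5 - 4) = -410*sqrt(2)*sqrt(-9) = -410*sqrt(2)*3*I = -1230*I*sqrt(2) ≈ -1739.5*I)
u(-68) - (-2339 + F)/((6155 + 4461)/(-4961 + 9659) - 20322) = (1/8)*(-68) - (-2339 - 1230*I*sqrt(2))/((6155 + 4461)/(-4961 + 9659) - 20322) = -17/2 - (-2339 - 1230*I*sqrt(2))/(10616/4698 - 20322) = -17/2 - (-2339 - 1230*I*sqrt(2))/(10616*(1/4698) - 20322) = -17/2 - (-2339 - 1230*I*sqrt(2))/(5308/2349 - 20322) = -17/2 - (-2339 - 1230*I*sqrt(2))/(-47731070/2349) = -17/2 - (-2339 - 1230*I*sqrt(2))*(-2349)/47731070 = -17/2 - (5494311/47731070 + 288927*I*sqrt(2)/4773107) = -17/2 + (-5494311/47731070 - 288927*I*sqrt(2)/4773107) = -205604203/23865535 - 288927*I*sqrt(2)/4773107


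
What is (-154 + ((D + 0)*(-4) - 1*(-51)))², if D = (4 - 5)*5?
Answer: 6889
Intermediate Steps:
D = -5 (D = -1*5 = -5)
(-154 + ((D + 0)*(-4) - 1*(-51)))² = (-154 + ((-5 + 0)*(-4) - 1*(-51)))² = (-154 + (-5*(-4) + 51))² = (-154 + (20 + 51))² = (-154 + 71)² = (-83)² = 6889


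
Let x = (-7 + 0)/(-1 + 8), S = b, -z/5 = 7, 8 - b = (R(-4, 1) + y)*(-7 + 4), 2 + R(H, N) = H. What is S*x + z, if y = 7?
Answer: -46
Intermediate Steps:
R(H, N) = -2 + H
b = 11 (b = 8 - ((-2 - 4) + 7)*(-7 + 4) = 8 - (-6 + 7)*(-3) = 8 - (-3) = 8 - 1*(-3) = 8 + 3 = 11)
z = -35 (z = -5*7 = -35)
S = 11
x = -1 (x = -7/7 = -7*⅐ = -1)
S*x + z = 11*(-1) - 35 = -11 - 35 = -46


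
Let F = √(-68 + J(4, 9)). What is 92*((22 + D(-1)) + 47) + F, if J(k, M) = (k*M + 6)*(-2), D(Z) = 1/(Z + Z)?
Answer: 6302 + 2*I*√38 ≈ 6302.0 + 12.329*I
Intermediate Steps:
D(Z) = 1/(2*Z)
J(k, M) = -12 - 2*M*k (J(k, M) = (M*k + 6)*(-2) = (6 + M*k)*(-2) = -12 - 2*M*k)
F = 2*I*√38 (F = √(-68 + (-12 - 2*9*4)) = √(-68 + (-12 - 72)) = √(-68 - 84) = √(-152) = 2*I*√38 ≈ 12.329*I)
92*((22 + D(-1)) + 47) + F = 92*((22 + (½)/(-1)) + 47) + 2*I*√38 = 92*((22 + (½)*(-1)) + 47) + 2*I*√38 = 92*((22 - ½) + 47) + 2*I*√38 = 92*(43/2 + 47) + 2*I*√38 = 92*(137/2) + 2*I*√38 = 6302 + 2*I*√38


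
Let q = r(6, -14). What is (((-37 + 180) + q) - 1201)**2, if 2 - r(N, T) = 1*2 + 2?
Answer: 1123600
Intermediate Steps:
r(N, T) = -2 (r(N, T) = 2 - (1*2 + 2) = 2 - (2 + 2) = 2 - 1*4 = 2 - 4 = -2)
q = -2
(((-37 + 180) + q) - 1201)**2 = (((-37 + 180) - 2) - 1201)**2 = ((143 - 2) - 1201)**2 = (141 - 1201)**2 = (-1060)**2 = 1123600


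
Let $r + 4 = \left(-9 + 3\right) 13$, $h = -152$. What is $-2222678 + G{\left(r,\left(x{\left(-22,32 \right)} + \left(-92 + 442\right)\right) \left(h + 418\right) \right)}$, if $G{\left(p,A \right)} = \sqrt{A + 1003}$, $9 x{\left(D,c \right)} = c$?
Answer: $-2222678 + \frac{\sqrt{855439}}{3} \approx -2.2224 \cdot 10^{6}$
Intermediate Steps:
$x{\left(D,c \right)} = \frac{c}{9}$
$r = -82$ ($r = -4 + \left(-9 + 3\right) 13 = -4 - 78 = -82$)
$G{\left(p,A \right)} = \sqrt{1003 + A}$
$-2222678 + G{\left(r,\left(x{\left(-22,32 \right)} + \left(-92 + 442\right)\right) \left(h + 418\right) \right)} = -2222678 + \sqrt{1003 + \left(\frac{1}{9} \cdot 32 + \left(-92 + 442\right)\right) \left(-152 + 418\right)} = -2222678 + \sqrt{1003 + \left(\frac{32}{9} + 350\right) 266} = -2222678 + \sqrt{1003 + \frac{3182}{9} \cdot 266} = -2222678 + \sqrt{1003 + \frac{846412}{9}} = -2222678 + \sqrt{\frac{855439}{9}} = -2222678 + \frac{\sqrt{855439}}{3}$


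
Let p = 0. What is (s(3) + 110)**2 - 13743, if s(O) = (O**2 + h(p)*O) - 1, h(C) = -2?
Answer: -1199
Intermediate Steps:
s(O) = -1 + O**2 - 2*O (s(O) = (O**2 - 2*O) - 1 = -1 + O**2 - 2*O)
(s(3) + 110)**2 - 13743 = ((-1 + 3**2 - 2*3) + 110)**2 - 13743 = ((-1 + 9 - 6) + 110)**2 - 13743 = (2 + 110)**2 - 13743 = 112**2 - 13743 = 12544 - 13743 = -1199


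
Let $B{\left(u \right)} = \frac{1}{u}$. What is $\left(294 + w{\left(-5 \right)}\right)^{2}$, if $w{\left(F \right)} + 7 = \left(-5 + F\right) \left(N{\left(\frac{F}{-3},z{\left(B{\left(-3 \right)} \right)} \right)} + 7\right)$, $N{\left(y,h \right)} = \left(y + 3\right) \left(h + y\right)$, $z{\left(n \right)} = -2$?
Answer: $\frac{4380649}{81} \approx 54082.0$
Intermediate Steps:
$N{\left(y,h \right)} = \left(3 + y\right) \left(h + y\right)$
$w{\left(F \right)} = -7 + \left(-5 + F\right) \left(1 - \frac{F}{3} + \frac{F^{2}}{9}\right)$ ($w{\left(F \right)} = -7 + \left(-5 + F\right) \left(\left(\left(\frac{F}{-3}\right)^{2} + 3 \left(-2\right) + 3 \frac{F}{-3} - 2 \frac{F}{-3}\right) + 7\right) = -7 + \left(-5 + F\right) \left(\left(\left(F \left(- \frac{1}{3}\right)\right)^{2} - 6 + 3 F \left(- \frac{1}{3}\right) - 2 F \left(- \frac{1}{3}\right)\right) + 7\right) = -7 + \left(-5 + F\right) \left(\left(\left(- \frac{F}{3}\right)^{2} - 6 + 3 \left(- \frac{F}{3}\right) - 2 \left(- \frac{F}{3}\right)\right) + 7\right) = -7 + \left(-5 + F\right) \left(\left(\frac{F^{2}}{9} - 6 - F + \frac{2 F}{3}\right) + 7\right) = -7 + \left(-5 + F\right) \left(\left(-6 - \frac{F}{3} + \frac{F^{2}}{9}\right) + 7\right) = -7 + \left(-5 + F\right) \left(1 - \frac{F}{3} + \frac{F^{2}}{9}\right)$)
$\left(294 + w{\left(-5 \right)}\right)^{2} = \left(294 + \left(-12 - \frac{8 \left(-5\right)^{2}}{9} + \frac{\left(-5\right)^{3}}{9} + \frac{8}{3} \left(-5\right)\right)\right)^{2} = \left(294 - \frac{553}{9}\right)^{2} = \left(\frac{2093}{9}\right)^{2} = \frac{4380649}{81}$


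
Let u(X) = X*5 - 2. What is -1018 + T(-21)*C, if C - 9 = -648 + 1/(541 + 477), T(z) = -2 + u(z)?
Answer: 69868285/1018 ≈ 68633.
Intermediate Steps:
u(X) = -2 + 5*X (u(X) = 5*X - 2 = -2 + 5*X)
T(z) = -4 + 5*z (T(z) = -2 + (-2 + 5*z) = -4 + 5*z)
C = -650501/1018 (C = 9 + (-648 + 1/(541 + 477)) = 9 + (-648 + 1/1018) = 9 - 659663/1018 = -650501/1018 ≈ -639.00)
-1018 + T(-21)*C = -1018 + (-4 + 5*(-21))*(-650501/1018) = -1018 + (-4 - 105)*(-650501/1018) = -1018 - 109*(-650501/1018) = -1018 + 70904609/1018 = 69868285/1018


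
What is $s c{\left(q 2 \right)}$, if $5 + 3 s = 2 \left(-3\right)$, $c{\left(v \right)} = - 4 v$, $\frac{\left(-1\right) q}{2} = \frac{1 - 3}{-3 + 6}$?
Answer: $\frac{352}{9} \approx 39.111$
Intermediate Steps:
$q = \frac{4}{3}$ ($q = - 2 \frac{1 - 3}{-3 + 6} = - 2 \left(- \frac{2}{3}\right) = - 2 \left(\left(-2\right) \frac{1}{3}\right) = \left(-2\right) \left(- \frac{2}{3}\right) = \frac{4}{3} \approx 1.3333$)
$s = - \frac{11}{3}$ ($s = - \frac{5}{3} + \frac{2 \left(-3\right)}{3} = - \frac{5}{3} + \frac{1}{3} \left(-6\right) = - \frac{5}{3} - 2 = - \frac{11}{3} \approx -3.6667$)
$s c{\left(q 2 \right)} = - \frac{11 \left(- 4 \cdot \frac{4}{3} \cdot 2\right)}{3} = - \frac{11 \left(\left(-4\right) \frac{8}{3}\right)}{3} = \left(- \frac{11}{3}\right) \left(- \frac{32}{3}\right) = \frac{352}{9}$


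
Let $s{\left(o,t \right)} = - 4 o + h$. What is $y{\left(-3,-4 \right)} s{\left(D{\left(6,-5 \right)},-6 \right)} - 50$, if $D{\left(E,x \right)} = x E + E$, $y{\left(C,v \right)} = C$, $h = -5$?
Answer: $-323$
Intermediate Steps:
$D{\left(E,x \right)} = E + E x$ ($D{\left(E,x \right)} = E x + E = E + E x$)
$s{\left(o,t \right)} = -5 - 4 o$ ($s{\left(o,t \right)} = - 4 o - 5 = -5 - 4 o$)
$y{\left(-3,-4 \right)} s{\left(D{\left(6,-5 \right)},-6 \right)} - 50 = - 3 \left(-5 - 4 \cdot 6 \left(1 - 5\right)\right) - 50 = - 3 \left(-5 - 4 \cdot 6 \left(-4\right)\right) - 50 = - 3 \left(-5 - -96\right) - 50 = - 3 \left(-5 + 96\right) - 50 = \left(-3\right) 91 - 50 = -273 - 50 = -323$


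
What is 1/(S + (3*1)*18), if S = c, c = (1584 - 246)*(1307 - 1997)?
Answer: -1/923166 ≈ -1.0832e-6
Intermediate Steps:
c = -923220 (c = 1338*(-690) = -923220)
S = -923220
1/(S + (3*1)*18) = 1/(-923220 + (3*1)*18) = 1/(-923220 + 3*18) = 1/(-923220 + 54) = 1/(-923166) = -1/923166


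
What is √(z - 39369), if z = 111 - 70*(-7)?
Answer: 4*I*√2423 ≈ 196.9*I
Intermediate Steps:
z = 601 (z = 111 + 490 = 601)
√(z - 39369) = √(601 - 39369) = √(-38768) = 4*I*√2423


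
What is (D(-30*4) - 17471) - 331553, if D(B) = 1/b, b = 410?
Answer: -143099839/410 ≈ -3.4902e+5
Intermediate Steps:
D(B) = 1/410
(D(-30*4) - 17471) - 331553 = (1/410 - 17471) - 331553 = -7163109/410 - 331553 = -143099839/410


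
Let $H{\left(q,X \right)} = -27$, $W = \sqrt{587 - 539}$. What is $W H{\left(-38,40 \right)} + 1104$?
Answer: $1104 - 108 \sqrt{3} \approx 916.94$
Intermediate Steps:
$W = 4 \sqrt{3}$ ($W = \sqrt{48} = 4 \sqrt{3} \approx 6.9282$)
$W H{\left(-38,40 \right)} + 1104 = 4 \sqrt{3} \left(-27\right) + 1104 = - 108 \sqrt{3} + 1104 = 1104 - 108 \sqrt{3}$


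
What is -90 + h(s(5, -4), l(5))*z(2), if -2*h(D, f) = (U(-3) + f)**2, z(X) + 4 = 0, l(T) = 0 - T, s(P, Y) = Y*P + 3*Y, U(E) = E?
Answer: 38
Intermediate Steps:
s(P, Y) = 3*Y + P*Y (s(P, Y) = P*Y + 3*Y = 3*Y + P*Y)
l(T) = -T
z(X) = -4 (z(X) = -4 + 0 = -4)
h(D, f) = -(-3 + f)**2/2
-90 + h(s(5, -4), l(5))*z(2) = -90 - (-3 - 1*5)**2/2*(-4) = -90 - (-3 - 5)**2/2*(-4) = -90 - 1/2*(-8)**2*(-4) = -90 - 1/2*64*(-4) = -90 - 32*(-4) = -90 + 128 = 38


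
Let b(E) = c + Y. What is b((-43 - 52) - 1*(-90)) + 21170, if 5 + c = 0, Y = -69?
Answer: 21096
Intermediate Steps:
c = -5 (c = -5 + 0 = -5)
b(E) = -74 (b(E) = -5 - 69 = -74)
b((-43 - 52) - 1*(-90)) + 21170 = -74 + 21170 = 21096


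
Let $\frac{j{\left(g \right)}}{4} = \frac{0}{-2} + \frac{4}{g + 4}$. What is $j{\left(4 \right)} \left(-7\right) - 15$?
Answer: $-29$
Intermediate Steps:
$j{\left(g \right)} = \frac{16}{4 + g}$ ($j{\left(g \right)} = 4 \left(\frac{0}{-2} + \frac{4}{g + 4}\right) = 4 \left(0 \left(- \frac{1}{2}\right) + \frac{4}{4 + g}\right) = 4 \left(0 + \frac{4}{4 + g}\right) = 4 \frac{4}{4 + g} = \frac{16}{4 + g}$)
$j{\left(4 \right)} \left(-7\right) - 15 = \frac{16}{4 + 4} \left(-7\right) - 15 = \frac{16}{8} \left(-7\right) - 15 = 16 \cdot \frac{1}{8} \left(-7\right) - 15 = 2 \left(-7\right) - 15 = -14 - 15 = -29$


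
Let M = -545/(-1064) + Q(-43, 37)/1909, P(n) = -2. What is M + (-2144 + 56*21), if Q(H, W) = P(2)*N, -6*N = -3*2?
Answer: -1965140091/2031176 ≈ -967.49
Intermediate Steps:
N = 1 (N = -(-1)*2/2 = -⅙*(-6) = 1)
Q(H, W) = -2 (Q(H, W) = -2*1 = -2)
M = 1038277/2031176 (M = -545/(-1064) - 2/1909 = -545*(-1/1064) - 2*1/1909 = 545/1064 - 2/1909 = 1038277/2031176 ≈ 0.51117)
M + (-2144 + 56*21) = 1038277/2031176 + (-2144 + 56*21) = 1038277/2031176 + (-2144 + 1176) = 1038277/2031176 - 968 = -1965140091/2031176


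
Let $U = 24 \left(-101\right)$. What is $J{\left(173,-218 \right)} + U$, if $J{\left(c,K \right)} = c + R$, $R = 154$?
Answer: $-2097$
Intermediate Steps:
$J{\left(c,K \right)} = 154 + c$ ($J{\left(c,K \right)} = c + 154 = 154 + c$)
$U = -2424$
$J{\left(173,-218 \right)} + U = \left(154 + 173\right) - 2424 = 327 - 2424 = -2097$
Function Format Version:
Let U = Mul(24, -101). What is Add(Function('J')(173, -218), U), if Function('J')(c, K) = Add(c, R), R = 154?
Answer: -2097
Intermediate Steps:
Function('J')(c, K) = Add(154, c) (Function('J')(c, K) = Add(c, 154) = Add(154, c))
U = -2424
Add(Function('J')(173, -218), U) = Add(Add(154, 173), -2424) = Add(327, -2424) = -2097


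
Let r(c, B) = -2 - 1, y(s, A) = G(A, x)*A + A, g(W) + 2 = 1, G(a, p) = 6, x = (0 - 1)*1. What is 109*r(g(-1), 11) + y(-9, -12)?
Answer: -411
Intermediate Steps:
x = -1 (x = -1*1 = -1)
g(W) = -1 (g(W) = -2 + 1 = -1)
y(s, A) = 7*A (y(s, A) = 6*A + A = 7*A)
r(c, B) = -3
109*r(g(-1), 11) + y(-9, -12) = 109*(-3) + 7*(-12) = -327 - 84 = -411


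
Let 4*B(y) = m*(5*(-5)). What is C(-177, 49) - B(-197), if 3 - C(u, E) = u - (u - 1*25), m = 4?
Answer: 3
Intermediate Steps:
B(y) = -25 (B(y) = (4*(5*(-5)))/4 = (4*(-25))/4 = (¼)*(-100) = -25)
C(u, E) = -22 (C(u, E) = 3 - (u - (u - 1*25)) = 3 - (u - (u - 25)) = 3 - (u - (-25 + u)) = 3 - (u + (25 - u)) = 3 - 1*25 = 3 - 25 = -22)
C(-177, 49) - B(-197) = -22 - 1*(-25) = -22 + 25 = 3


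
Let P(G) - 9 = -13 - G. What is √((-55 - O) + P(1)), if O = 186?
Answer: I*√246 ≈ 15.684*I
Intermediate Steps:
P(G) = -4 - G (P(G) = 9 + (-13 - G) = -4 - G)
√((-55 - O) + P(1)) = √((-55 - 1*186) + (-4 - 1*1)) = √((-55 - 186) + (-4 - 1)) = √(-241 - 5) = √(-246) = I*√246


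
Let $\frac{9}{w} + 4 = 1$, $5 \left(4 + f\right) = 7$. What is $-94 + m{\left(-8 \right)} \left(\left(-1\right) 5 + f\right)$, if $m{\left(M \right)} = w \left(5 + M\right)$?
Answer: $- \frac{812}{5} \approx -162.4$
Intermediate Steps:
$f = - \frac{13}{5}$ ($f = -4 + \frac{1}{5} \cdot 7 = -4 + \frac{7}{5} = - \frac{13}{5} \approx -2.6$)
$w = -3$ ($w = \frac{9}{-4 + 1} = \frac{9}{-3} = 9 \left(- \frac{1}{3}\right) = -3$)
$m{\left(M \right)} = -15 - 3 M$ ($m{\left(M \right)} = - 3 \left(5 + M\right) = -15 - 3 M$)
$-94 + m{\left(-8 \right)} \left(\left(-1\right) 5 + f\right) = -94 + \left(-15 - -24\right) \left(\left(-1\right) 5 - \frac{13}{5}\right) = -94 + \left(-15 + 24\right) \left(-5 - \frac{13}{5}\right) = -94 + 9 \left(- \frac{38}{5}\right) = -94 - \frac{342}{5} = - \frac{812}{5}$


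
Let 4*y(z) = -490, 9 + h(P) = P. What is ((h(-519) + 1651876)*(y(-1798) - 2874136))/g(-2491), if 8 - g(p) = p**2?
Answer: 4746401025458/6205073 ≈ 7.6492e+5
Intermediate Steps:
h(P) = -9 + P
y(z) = -245/2 (y(z) = (1/4)*(-490) = -245/2)
g(p) = 8 - p**2
((h(-519) + 1651876)*(y(-1798) - 2874136))/g(-2491) = (((-9 - 519) + 1651876)*(-245/2 - 2874136))/(8 - 1*(-2491)**2) = ((-528 + 1651876)*(-5748517/2))/(8 - 1*6205081) = (1651348*(-5748517/2))/(8 - 6205081) = -4746401025458/(-6205073) = -4746401025458*(-1/6205073) = 4746401025458/6205073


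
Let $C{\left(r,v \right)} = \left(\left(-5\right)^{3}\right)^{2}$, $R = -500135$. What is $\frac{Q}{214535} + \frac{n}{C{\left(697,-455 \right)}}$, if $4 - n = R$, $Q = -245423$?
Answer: $\frac{20692517198}{670421875} \approx 30.865$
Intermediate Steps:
$n = 500139$ ($n = 4 - -500135 = 4 + 500135 = 500139$)
$C{\left(r,v \right)} = 15625$ ($C{\left(r,v \right)} = \left(-125\right)^{2} = 15625$)
$\frac{Q}{214535} + \frac{n}{C{\left(697,-455 \right)}} = - \frac{245423}{214535} + \frac{500139}{15625} = \frac{20692517198}{670421875}$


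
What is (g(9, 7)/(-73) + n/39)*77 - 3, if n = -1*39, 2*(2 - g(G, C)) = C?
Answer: -11449/146 ≈ -78.418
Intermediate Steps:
g(G, C) = 2 - C/2
n = -39
(g(9, 7)/(-73) + n/39)*77 - 3 = ((2 - ½*7)/(-73) - 39/39)*77 - 3 = ((2 - 7/2)*(-1/73) - 39*1/39)*77 - 3 = (-3/2*(-1/73) - 1)*77 - 3 = (3/146 - 1)*77 - 3 = -143/146*77 - 3 = -11011/146 - 3 = -11449/146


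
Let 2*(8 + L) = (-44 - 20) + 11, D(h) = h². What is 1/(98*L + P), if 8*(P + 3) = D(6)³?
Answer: 1/2448 ≈ 0.00040850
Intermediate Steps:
L = -69/2 (L = -8 + ((-44 - 20) + 11)/2 = -8 + (-64 + 11)/2 = -8 + (½)*(-53) = -8 - 53/2 = -69/2 ≈ -34.500)
P = 5829 (P = -3 + (6²)³/8 = -3 + (⅛)*36³ = -3 + (⅛)*46656 = -3 + 5832 = 5829)
1/(98*L + P) = 1/(98*(-69/2) + 5829) = 1/(-3381 + 5829) = 1/2448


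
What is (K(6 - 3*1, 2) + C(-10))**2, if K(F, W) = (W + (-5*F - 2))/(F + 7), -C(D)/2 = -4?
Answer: 169/4 ≈ 42.250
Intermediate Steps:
C(D) = 8 (C(D) = -2*(-4) = 8)
K(F, W) = (-2 + W - 5*F)/(7 + F) (K(F, W) = (W + (-2 - 5*F))/(7 + F) = (-2 + W - 5*F)/(7 + F))
(K(6 - 3*1, 2) + C(-10))**2 = ((-2 + 2 - 5*(6 - 3*1))/(7 + (6 - 3*1)) + 8)**2 = ((-2 + 2 - 5*(6 - 3))/(7 + (6 - 3)) + 8)**2 = ((-2 + 2 - 5*3)/(7 + 3) + 8)**2 = ((-2 + 2 - 15)/10 + 8)**2 = ((1/10)*(-15) + 8)**2 = (-3/2 + 8)**2 = (13/2)**2 = 169/4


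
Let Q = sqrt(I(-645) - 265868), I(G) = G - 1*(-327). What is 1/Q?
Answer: -I*sqrt(266186)/266186 ≈ -0.0019382*I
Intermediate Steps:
I(G) = 327 + G (I(G) = G + 327 = 327 + G)
Q = I*sqrt(266186) (Q = sqrt((327 - 645) - 265868) = sqrt(-318 - 265868) = sqrt(-266186) = I*sqrt(266186) ≈ 515.93*I)
1/Q = 1/(I*sqrt(266186)) = -I*sqrt(266186)/266186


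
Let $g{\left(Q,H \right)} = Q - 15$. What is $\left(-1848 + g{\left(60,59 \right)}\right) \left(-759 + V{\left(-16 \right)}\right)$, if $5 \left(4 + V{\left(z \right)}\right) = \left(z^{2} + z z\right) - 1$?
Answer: $\frac{5957112}{5} \approx 1.1914 \cdot 10^{6}$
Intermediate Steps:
$V{\left(z \right)} = - \frac{21}{5} + \frac{2 z^{2}}{5}$ ($V{\left(z \right)} = -4 + \frac{\left(z^{2} + z z\right) - 1}{5} = -4 + \frac{\left(z^{2} + z^{2}\right) - 1}{5} = -4 + \frac{2 z^{2} - 1}{5} = -4 + \frac{-1 + 2 z^{2}}{5} = -4 + \left(- \frac{1}{5} + \frac{2 z^{2}}{5}\right) = - \frac{21}{5} + \frac{2 z^{2}}{5}$)
$g{\left(Q,H \right)} = -15 + Q$
$\left(-1848 + g{\left(60,59 \right)}\right) \left(-759 + V{\left(-16 \right)}\right) = \left(-1848 + \left(-15 + 60\right)\right) \left(-759 - \left(\frac{21}{5} - \frac{2 \left(-16\right)^{2}}{5}\right)\right) = \left(-1848 + 45\right) \left(-759 + \left(- \frac{21}{5} + \frac{2}{5} \cdot 256\right)\right) = - 1803 \left(-759 + \left(- \frac{21}{5} + \frac{512}{5}\right)\right) = - 1803 \left(-759 + \frac{491}{5}\right) = \left(-1803\right) \left(- \frac{3304}{5}\right) = \frac{5957112}{5}$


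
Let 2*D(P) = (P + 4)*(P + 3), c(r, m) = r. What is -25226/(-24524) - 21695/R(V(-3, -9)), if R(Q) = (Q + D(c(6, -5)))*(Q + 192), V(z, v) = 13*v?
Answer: 33413429/6621480 ≈ 5.0462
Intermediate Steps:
D(P) = (3 + P)*(4 + P)/2 (D(P) = ((P + 4)*(P + 3))/2 = ((4 + P)*(3 + P))/2 = ((3 + P)*(4 + P))/2 = (3 + P)*(4 + P)/2)
R(Q) = (45 + Q)*(192 + Q) (R(Q) = (Q + (6 + (½)*6² + (7/2)*6))*(Q + 192) = (Q + (6 + (½)*36 + 21))*(192 + Q) = (Q + (6 + 18 + 21))*(192 + Q) = (Q + 45)*(192 + Q) = (45 + Q)*(192 + Q))
-25226/(-24524) - 21695/R(V(-3, -9)) = -25226/(-24524) - 21695/(8640 + (13*(-9))² + 237*(13*(-9))) = -25226*(-1/24524) - 21695/(8640 + (-117)² + 237*(-117)) = 12613/12262 - 21695/(8640 + 13689 - 27729) = 12613/12262 - 21695/(-5400) = 12613/12262 - 21695*(-1/5400) = 12613/12262 + 4339/1080 = 33413429/6621480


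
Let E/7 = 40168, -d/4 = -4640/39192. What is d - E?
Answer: -1377478904/4899 ≈ -2.8118e+5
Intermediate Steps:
d = 2320/4899 (d = -(-18560)/39192 = -4*(-580/4899) = 2320/4899 ≈ 0.47357)
E = 281176 (E = 7*40168 = 281176)
d - E = 2320/4899 - 1*281176 = 2320/4899 - 281176 = -1377478904/4899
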